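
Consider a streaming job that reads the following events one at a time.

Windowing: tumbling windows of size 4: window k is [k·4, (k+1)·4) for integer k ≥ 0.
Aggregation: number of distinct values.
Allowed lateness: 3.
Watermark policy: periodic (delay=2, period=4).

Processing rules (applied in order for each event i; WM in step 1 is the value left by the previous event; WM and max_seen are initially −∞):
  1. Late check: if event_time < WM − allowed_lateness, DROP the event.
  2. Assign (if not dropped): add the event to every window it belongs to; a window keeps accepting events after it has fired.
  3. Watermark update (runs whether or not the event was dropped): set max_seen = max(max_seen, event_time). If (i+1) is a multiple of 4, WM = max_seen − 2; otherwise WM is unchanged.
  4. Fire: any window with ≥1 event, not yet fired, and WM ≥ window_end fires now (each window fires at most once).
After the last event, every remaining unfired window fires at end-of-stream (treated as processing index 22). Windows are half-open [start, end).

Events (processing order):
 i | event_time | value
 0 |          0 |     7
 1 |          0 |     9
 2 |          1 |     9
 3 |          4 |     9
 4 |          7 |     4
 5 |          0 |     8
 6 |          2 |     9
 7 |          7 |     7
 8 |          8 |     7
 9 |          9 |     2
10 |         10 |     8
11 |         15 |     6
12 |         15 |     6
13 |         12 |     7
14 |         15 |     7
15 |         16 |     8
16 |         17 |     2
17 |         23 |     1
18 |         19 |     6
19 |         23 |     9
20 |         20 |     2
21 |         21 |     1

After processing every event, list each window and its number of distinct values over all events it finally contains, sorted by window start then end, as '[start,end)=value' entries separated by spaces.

[0,4)=3 [4,8)=3 [8,12)=3 [12,16)=2 [16,20)=3 [20,24)=3

i=0 t=0 v=7: → [0,4); WM=−∞
i=1 t=0 v=9: → [0,4); WM=−∞
i=2 t=1 v=9: → [0,4); WM=−∞
i=3 t=4 v=9: → [4,8); WM=2
i=4 t=7 v=4: → [4,8); WM=2
i=5 t=0 v=8: → [0,4); WM=2
i=6 t=2 v=9: → [0,4); WM=2
i=7 t=7 v=7: → [4,8); WM=5; [0,4) fires=3
i=8 t=8 v=7: → [8,12); WM=5
i=9 t=9 v=2: → [8,12); WM=5
i=10 t=10 v=8: → [8,12); WM=5
i=11 t=15 v=6: → [12,16); WM=13; [4,8) fires=3 [8,12) fires=3
i=12 t=15 v=6: → [12,16); WM=13
i=13 t=12 v=7: → [12,16); WM=13
i=14 t=15 v=7: → [12,16); WM=13
i=15 t=16 v=8: → [16,20); WM=14
i=16 t=17 v=2: → [16,20); WM=14
i=17 t=23 v=1: → [20,24); WM=14
i=18 t=19 v=6: → [16,20); WM=14
i=19 t=23 v=9: → [20,24); WM=21; [12,16) fires=2 [16,20) fires=3
i=20 t=20 v=2: → [20,24); WM=21
i=21 t=21 v=1: → [20,24); WM=21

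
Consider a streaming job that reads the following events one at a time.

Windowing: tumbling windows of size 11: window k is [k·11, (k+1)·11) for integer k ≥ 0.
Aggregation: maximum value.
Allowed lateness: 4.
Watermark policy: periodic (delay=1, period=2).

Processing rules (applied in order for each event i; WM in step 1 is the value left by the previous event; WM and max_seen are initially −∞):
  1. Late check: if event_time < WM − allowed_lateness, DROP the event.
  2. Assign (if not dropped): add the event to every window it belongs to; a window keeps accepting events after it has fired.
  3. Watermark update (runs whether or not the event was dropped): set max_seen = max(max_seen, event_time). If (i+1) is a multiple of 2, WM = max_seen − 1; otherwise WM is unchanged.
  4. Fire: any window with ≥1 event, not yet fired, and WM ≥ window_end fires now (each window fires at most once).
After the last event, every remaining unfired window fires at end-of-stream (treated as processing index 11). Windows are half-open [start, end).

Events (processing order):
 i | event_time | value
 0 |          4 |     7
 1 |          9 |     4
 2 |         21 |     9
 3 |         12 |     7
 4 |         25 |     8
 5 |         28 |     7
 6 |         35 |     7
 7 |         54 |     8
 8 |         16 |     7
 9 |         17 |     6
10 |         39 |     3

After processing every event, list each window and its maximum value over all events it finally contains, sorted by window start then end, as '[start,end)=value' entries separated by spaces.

[0,11)=7 [11,22)=9 [22,33)=8 [33,44)=7 [44,55)=8

i=0 t=4 v=7: → [0,11); WM=−∞
i=1 t=9 v=4: → [0,11); WM=8
i=2 t=21 v=9: → [11,22); WM=8
i=3 t=12 v=7: → [11,22); WM=20; [0,11) fires=7
i=4 t=25 v=8: → [22,33); WM=20
i=5 t=28 v=7: → [22,33); WM=27; [11,22) fires=9
i=6 t=35 v=7: → [33,44); WM=27
i=7 t=54 v=8: → [44,55); WM=53; [22,33) fires=8 [33,44) fires=7
i=8 t=16 v=7: DROP (t<53-4); WM=53
i=9 t=17 v=6: DROP (t<53-4); WM=53
i=10 t=39 v=3: DROP (t<53-4); WM=53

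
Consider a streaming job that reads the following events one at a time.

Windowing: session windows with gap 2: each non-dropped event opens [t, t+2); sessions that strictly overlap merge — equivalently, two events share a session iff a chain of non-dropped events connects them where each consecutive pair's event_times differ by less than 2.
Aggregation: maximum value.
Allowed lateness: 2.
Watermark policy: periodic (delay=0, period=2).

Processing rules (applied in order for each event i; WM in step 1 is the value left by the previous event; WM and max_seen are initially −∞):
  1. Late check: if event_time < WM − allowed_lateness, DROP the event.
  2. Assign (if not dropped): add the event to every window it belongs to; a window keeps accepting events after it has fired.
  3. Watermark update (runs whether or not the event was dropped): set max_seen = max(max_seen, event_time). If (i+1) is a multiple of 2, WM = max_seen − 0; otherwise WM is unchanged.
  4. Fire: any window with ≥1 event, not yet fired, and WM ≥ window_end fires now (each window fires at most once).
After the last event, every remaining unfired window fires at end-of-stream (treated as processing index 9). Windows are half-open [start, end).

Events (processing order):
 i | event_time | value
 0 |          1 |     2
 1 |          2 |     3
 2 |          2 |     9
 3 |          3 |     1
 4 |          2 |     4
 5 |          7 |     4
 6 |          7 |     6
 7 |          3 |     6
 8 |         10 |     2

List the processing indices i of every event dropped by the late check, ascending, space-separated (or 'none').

7

i=0 t=1 v=2: → [1,3); WM=−∞
i=1 t=2 v=3: → [1,4); WM=2
i=2 t=2 v=9: → [1,4); WM=2
i=3 t=3 v=1: → [1,5); WM=3
i=4 t=2 v=4: → [1,5); WM=3
i=5 t=7 v=4: → [7,9); WM=7
i=6 t=7 v=6: → [7,9); WM=7
i=7 t=3 v=6: DROP (t<7-2); WM=7
i=8 t=10 v=2: → [10,12); WM=7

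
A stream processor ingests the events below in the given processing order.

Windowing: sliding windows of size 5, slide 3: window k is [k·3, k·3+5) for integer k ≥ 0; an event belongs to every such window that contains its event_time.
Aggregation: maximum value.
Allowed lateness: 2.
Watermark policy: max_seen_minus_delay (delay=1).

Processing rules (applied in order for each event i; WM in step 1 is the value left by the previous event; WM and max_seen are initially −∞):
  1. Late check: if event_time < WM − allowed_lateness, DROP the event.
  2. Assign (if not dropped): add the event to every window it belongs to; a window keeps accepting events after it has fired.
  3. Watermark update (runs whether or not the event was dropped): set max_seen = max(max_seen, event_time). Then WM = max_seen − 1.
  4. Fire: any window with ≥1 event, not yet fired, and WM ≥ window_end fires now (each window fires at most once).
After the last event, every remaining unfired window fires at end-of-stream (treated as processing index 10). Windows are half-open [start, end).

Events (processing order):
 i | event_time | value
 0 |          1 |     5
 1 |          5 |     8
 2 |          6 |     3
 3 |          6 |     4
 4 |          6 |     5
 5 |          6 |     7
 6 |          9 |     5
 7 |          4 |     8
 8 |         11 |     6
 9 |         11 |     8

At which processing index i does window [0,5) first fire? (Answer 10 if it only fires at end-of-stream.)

i=0 t=1 v=5: → [0,5); WM=0
i=1 t=5 v=8: → [3,8); WM=4
i=2 t=6 v=3: → [6,11),[3,8); WM=5; [0,5) fires=5
i=3 t=6 v=4: → [6,11),[3,8); WM=5
i=4 t=6 v=5: → [6,11),[3,8); WM=5
i=5 t=6 v=7: → [6,11),[3,8); WM=5
i=6 t=9 v=5: → [9,14),[6,11); WM=8; [3,8) fires=8
i=7 t=4 v=8: DROP (t<8-2); WM=8
i=8 t=11 v=6: → [9,14); WM=10
i=9 t=11 v=8: → [9,14); WM=10

2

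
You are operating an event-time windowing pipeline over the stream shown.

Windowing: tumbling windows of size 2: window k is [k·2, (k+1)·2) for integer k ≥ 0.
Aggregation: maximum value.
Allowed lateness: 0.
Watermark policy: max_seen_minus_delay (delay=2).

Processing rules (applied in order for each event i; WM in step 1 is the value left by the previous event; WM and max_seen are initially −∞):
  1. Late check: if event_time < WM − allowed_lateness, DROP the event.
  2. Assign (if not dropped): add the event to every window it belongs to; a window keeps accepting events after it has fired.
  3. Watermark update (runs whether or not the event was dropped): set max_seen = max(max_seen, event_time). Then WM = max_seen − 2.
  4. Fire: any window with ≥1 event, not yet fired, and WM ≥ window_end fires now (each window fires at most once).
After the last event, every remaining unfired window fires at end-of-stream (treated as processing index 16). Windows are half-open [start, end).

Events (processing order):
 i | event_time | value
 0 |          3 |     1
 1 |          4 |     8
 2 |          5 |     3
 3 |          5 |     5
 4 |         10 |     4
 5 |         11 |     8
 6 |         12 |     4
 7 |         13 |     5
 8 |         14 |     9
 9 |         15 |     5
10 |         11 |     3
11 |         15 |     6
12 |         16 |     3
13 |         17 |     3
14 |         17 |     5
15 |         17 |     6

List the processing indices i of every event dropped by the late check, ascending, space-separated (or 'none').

i=0 t=3 v=1: → [2,4); WM=1
i=1 t=4 v=8: → [4,6); WM=2
i=2 t=5 v=3: → [4,6); WM=3
i=3 t=5 v=5: → [4,6); WM=3
i=4 t=10 v=4: → [10,12); WM=8; [2,4) fires=1 [4,6) fires=8
i=5 t=11 v=8: → [10,12); WM=9
i=6 t=12 v=4: → [12,14); WM=10
i=7 t=13 v=5: → [12,14); WM=11
i=8 t=14 v=9: → [14,16); WM=12; [10,12) fires=8
i=9 t=15 v=5: → [14,16); WM=13
i=10 t=11 v=3: DROP (t<13-0); WM=13
i=11 t=15 v=6: → [14,16); WM=13
i=12 t=16 v=3: → [16,18); WM=14; [12,14) fires=5
i=13 t=17 v=3: → [16,18); WM=15
i=14 t=17 v=5: → [16,18); WM=15
i=15 t=17 v=6: → [16,18); WM=15

10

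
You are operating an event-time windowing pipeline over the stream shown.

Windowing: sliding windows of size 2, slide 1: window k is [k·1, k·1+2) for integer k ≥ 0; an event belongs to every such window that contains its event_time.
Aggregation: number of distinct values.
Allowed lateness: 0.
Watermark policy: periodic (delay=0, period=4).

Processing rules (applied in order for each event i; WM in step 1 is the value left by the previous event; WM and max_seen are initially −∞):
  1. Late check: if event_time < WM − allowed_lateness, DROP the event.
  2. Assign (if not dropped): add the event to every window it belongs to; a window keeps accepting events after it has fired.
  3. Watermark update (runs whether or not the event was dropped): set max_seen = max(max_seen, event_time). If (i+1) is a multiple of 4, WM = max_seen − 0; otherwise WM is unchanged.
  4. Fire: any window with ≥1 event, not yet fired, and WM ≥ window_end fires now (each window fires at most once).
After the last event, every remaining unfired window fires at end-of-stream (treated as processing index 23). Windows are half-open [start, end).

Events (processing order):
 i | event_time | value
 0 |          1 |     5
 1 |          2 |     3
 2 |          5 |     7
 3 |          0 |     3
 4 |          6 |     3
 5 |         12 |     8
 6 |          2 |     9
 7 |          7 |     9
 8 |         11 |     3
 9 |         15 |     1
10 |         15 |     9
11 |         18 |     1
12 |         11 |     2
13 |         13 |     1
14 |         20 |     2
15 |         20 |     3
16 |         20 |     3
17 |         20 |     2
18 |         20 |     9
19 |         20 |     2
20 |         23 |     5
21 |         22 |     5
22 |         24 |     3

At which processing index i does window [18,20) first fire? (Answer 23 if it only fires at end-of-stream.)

15

i=0 t=1 v=5: → [1,3),[0,2); WM=−∞
i=1 t=2 v=3: → [2,4),[1,3); WM=−∞
i=2 t=5 v=7: → [5,7),[4,6); WM=−∞
i=3 t=0 v=3: → [0,2); WM=5; [0,2) fires=2 [1,3) fires=2 [2,4) fires=1
i=4 t=6 v=3: → [6,8),[5,7); WM=5
i=5 t=12 v=8: → [12,14),[11,13); WM=5
i=6 t=2 v=9: DROP (t<5-0); WM=5
i=7 t=7 v=9: → [7,9),[6,8); WM=12; [4,6) fires=1 [5,7) fires=2 [6,8) fires=2 [7,9) fires=1
i=8 t=11 v=3: DROP (t<12-0); WM=12
i=9 t=15 v=1: → [15,17),[14,16); WM=12
i=10 t=15 v=9: → [15,17),[14,16); WM=12
i=11 t=18 v=1: → [18,20),[17,19); WM=18; [11,13) fires=1 [12,14) fires=1 [14,16) fires=2 [15,17) fires=2
i=12 t=11 v=2: DROP (t<18-0); WM=18
i=13 t=13 v=1: DROP (t<18-0); WM=18
i=14 t=20 v=2: → [20,22),[19,21); WM=18
i=15 t=20 v=3: → [20,22),[19,21); WM=20; [17,19) fires=1 [18,20) fires=1
i=16 t=20 v=3: → [20,22),[19,21); WM=20
i=17 t=20 v=2: → [20,22),[19,21); WM=20
i=18 t=20 v=9: → [20,22),[19,21); WM=20
i=19 t=20 v=2: → [20,22),[19,21); WM=20
i=20 t=23 v=5: → [23,25),[22,24); WM=20
i=21 t=22 v=5: → [22,24),[21,23); WM=20
i=22 t=24 v=3: → [24,26),[23,25); WM=20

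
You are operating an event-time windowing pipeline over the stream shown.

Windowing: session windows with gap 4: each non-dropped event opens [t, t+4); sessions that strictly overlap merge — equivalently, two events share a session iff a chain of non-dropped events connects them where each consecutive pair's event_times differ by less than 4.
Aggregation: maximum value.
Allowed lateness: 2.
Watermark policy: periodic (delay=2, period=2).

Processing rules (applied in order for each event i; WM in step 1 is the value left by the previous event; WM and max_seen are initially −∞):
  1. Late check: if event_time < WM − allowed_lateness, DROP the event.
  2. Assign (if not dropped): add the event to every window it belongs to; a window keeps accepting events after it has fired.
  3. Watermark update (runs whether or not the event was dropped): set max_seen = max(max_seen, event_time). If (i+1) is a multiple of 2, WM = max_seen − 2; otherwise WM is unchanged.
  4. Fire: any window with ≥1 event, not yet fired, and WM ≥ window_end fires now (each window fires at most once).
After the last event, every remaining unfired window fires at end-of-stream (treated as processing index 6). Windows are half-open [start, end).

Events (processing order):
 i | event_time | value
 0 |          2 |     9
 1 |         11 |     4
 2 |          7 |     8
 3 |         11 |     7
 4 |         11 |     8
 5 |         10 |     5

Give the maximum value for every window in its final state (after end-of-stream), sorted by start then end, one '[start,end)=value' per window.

[2,6)=9 [7,15)=8

i=0 t=2 v=9: → [2,6); WM=−∞
i=1 t=11 v=4: → [11,15); WM=9
i=2 t=7 v=8: → [7,11); WM=9
i=3 t=11 v=7: → [11,15); WM=9
i=4 t=11 v=8: → [11,15); WM=9
i=5 t=10 v=5: → [7,15); WM=9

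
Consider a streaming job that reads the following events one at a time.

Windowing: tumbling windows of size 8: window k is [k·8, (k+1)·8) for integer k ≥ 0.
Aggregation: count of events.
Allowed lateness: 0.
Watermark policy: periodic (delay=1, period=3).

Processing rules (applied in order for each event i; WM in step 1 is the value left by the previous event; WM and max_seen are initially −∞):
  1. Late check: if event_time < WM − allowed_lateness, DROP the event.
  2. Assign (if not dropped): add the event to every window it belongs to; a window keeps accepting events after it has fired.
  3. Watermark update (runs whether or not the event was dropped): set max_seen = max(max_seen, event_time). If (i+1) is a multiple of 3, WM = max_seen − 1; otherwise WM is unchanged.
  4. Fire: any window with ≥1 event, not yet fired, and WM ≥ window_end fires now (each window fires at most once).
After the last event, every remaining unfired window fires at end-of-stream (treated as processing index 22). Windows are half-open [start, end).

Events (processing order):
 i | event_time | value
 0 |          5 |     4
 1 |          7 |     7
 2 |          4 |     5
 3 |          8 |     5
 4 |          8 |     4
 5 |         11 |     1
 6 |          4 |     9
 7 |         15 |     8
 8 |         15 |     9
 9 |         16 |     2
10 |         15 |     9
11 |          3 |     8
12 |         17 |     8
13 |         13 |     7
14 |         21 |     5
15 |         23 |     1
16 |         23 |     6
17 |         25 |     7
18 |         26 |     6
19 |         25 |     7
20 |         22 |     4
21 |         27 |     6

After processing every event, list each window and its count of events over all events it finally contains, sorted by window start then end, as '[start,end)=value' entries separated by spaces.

[0,8)=3 [8,16)=6 [16,24)=5 [24,32)=4

i=0 t=5 v=4: → [0,8); WM=−∞
i=1 t=7 v=7: → [0,8); WM=−∞
i=2 t=4 v=5: → [0,8); WM=6
i=3 t=8 v=5: → [8,16); WM=6
i=4 t=8 v=4: → [8,16); WM=6
i=5 t=11 v=1: → [8,16); WM=10; [0,8) fires=3
i=6 t=4 v=9: DROP (t<10-0); WM=10
i=7 t=15 v=8: → [8,16); WM=10
i=8 t=15 v=9: → [8,16); WM=14
i=9 t=16 v=2: → [16,24); WM=14
i=10 t=15 v=9: → [8,16); WM=14
i=11 t=3 v=8: DROP (t<14-0); WM=15
i=12 t=17 v=8: → [16,24); WM=15
i=13 t=13 v=7: DROP (t<15-0); WM=15
i=14 t=21 v=5: → [16,24); WM=20; [8,16) fires=6
i=15 t=23 v=1: → [16,24); WM=20
i=16 t=23 v=6: → [16,24); WM=20
i=17 t=25 v=7: → [24,32); WM=24; [16,24) fires=5
i=18 t=26 v=6: → [24,32); WM=24
i=19 t=25 v=7: → [24,32); WM=24
i=20 t=22 v=4: DROP (t<24-0); WM=25
i=21 t=27 v=6: → [24,32); WM=25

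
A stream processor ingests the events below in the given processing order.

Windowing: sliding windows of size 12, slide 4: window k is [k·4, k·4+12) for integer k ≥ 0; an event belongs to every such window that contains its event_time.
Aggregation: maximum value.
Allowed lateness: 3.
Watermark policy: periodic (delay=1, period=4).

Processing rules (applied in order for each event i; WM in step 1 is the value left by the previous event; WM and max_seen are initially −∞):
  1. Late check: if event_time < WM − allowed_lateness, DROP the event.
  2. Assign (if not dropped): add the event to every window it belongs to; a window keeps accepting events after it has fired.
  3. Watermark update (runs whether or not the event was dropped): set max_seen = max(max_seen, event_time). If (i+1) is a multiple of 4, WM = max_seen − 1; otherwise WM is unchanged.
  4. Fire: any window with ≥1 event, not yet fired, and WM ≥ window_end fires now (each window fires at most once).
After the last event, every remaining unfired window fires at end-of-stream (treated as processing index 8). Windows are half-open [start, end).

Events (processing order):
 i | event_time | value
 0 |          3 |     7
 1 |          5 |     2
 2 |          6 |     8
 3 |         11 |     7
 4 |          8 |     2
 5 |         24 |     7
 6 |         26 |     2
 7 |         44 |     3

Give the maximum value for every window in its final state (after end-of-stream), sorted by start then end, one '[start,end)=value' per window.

[0,12)=8 [4,16)=8 [8,20)=7 [16,28)=7 [20,32)=7 [24,36)=7 [36,48)=3 [40,52)=3 [44,56)=3

i=0 t=3 v=7: → [0,12); WM=−∞
i=1 t=5 v=2: → [4,16),[0,12); WM=−∞
i=2 t=6 v=8: → [4,16),[0,12); WM=−∞
i=3 t=11 v=7: → [8,20),[4,16),[0,12); WM=10
i=4 t=8 v=2: → [8,20),[4,16),[0,12); WM=10
i=5 t=24 v=7: → [24,36),[20,32),[16,28); WM=10
i=6 t=26 v=2: → [24,36),[20,32),[16,28); WM=10
i=7 t=44 v=3: → [44,56),[40,52),[36,48); WM=43; [0,12) fires=8 [4,16) fires=8 [8,20) fires=7 [16,28) fires=7 [20,32) fires=7 [24,36) fires=7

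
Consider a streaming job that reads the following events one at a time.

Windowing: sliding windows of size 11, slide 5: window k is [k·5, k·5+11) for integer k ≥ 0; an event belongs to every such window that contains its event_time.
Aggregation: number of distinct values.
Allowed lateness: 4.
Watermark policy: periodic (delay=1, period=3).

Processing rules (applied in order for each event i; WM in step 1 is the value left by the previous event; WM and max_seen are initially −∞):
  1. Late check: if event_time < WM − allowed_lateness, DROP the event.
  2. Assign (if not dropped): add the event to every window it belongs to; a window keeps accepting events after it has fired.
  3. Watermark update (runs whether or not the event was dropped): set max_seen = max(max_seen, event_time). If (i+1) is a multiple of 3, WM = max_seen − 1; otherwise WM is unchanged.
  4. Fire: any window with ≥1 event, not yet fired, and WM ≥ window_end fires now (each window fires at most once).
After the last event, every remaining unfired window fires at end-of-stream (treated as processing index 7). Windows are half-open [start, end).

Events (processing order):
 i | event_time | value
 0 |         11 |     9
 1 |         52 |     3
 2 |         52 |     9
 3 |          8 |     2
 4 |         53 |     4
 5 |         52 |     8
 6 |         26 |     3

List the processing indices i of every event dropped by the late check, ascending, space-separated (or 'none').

3 6

i=0 t=11 v=9: → [10,21),[5,16); WM=−∞
i=1 t=52 v=3: → [50,61),[45,56); WM=−∞
i=2 t=52 v=9: → [50,61),[45,56); WM=51; [5,16) fires=1 [10,21) fires=1
i=3 t=8 v=2: DROP (t<51-4); WM=51
i=4 t=53 v=4: → [50,61),[45,56); WM=51
i=5 t=52 v=8: → [50,61),[45,56); WM=52
i=6 t=26 v=3: DROP (t<52-4); WM=52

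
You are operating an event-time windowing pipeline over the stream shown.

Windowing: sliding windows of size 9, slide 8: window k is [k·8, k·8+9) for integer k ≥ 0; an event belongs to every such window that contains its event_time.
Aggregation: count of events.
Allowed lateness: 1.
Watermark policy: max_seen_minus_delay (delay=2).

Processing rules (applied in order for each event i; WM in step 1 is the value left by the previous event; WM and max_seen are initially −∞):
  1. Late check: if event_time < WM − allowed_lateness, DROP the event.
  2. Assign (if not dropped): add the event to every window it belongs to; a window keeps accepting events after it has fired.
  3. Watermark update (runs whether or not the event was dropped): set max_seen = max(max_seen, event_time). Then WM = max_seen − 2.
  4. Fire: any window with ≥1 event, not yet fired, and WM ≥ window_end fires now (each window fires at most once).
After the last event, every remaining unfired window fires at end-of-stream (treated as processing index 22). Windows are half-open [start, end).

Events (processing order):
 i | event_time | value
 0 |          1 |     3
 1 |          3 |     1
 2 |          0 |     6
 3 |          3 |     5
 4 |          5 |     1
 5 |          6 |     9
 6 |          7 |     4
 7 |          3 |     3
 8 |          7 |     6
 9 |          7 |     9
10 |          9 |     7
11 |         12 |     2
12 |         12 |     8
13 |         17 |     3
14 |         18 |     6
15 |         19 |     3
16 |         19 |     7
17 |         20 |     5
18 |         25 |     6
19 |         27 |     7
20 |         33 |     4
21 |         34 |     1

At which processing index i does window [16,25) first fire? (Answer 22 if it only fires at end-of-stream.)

i=0 t=1 v=3: → [0,9); WM=-1
i=1 t=3 v=1: → [0,9); WM=1
i=2 t=0 v=6: → [0,9); WM=1
i=3 t=3 v=5: → [0,9); WM=1
i=4 t=5 v=1: → [0,9); WM=3
i=5 t=6 v=9: → [0,9); WM=4
i=6 t=7 v=4: → [0,9); WM=5
i=7 t=3 v=3: DROP (t<5-1); WM=5
i=8 t=7 v=6: → [0,9); WM=5
i=9 t=7 v=9: → [0,9); WM=5
i=10 t=9 v=7: → [8,17); WM=7
i=11 t=12 v=2: → [8,17); WM=10; [0,9) fires=9
i=12 t=12 v=8: → [8,17); WM=10
i=13 t=17 v=3: → [16,25); WM=15
i=14 t=18 v=6: → [16,25); WM=16
i=15 t=19 v=3: → [16,25); WM=17; [8,17) fires=3
i=16 t=19 v=7: → [16,25); WM=17
i=17 t=20 v=5: → [16,25); WM=18
i=18 t=25 v=6: → [24,33); WM=23
i=19 t=27 v=7: → [24,33); WM=25; [16,25) fires=5
i=20 t=33 v=4: → [32,41); WM=31
i=21 t=34 v=1: → [32,41); WM=32

19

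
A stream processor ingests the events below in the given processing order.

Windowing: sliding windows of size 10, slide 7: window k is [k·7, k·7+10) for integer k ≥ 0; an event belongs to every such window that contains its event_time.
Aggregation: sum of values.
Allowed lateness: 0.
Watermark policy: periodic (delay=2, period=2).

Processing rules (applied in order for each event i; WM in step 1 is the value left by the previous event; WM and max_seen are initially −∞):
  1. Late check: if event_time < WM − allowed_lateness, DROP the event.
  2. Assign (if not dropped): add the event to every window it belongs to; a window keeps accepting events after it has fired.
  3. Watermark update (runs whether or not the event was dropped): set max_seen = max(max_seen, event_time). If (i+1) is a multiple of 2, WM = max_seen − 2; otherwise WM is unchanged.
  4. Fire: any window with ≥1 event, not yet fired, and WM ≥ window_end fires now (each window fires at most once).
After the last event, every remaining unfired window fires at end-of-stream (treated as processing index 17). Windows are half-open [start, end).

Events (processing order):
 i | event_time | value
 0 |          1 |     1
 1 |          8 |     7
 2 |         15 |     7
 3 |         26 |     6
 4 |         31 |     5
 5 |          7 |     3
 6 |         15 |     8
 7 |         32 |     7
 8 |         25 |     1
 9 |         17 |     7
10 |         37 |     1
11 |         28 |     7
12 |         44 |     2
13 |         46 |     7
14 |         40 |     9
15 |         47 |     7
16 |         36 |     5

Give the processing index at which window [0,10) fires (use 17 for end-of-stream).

3

i=0 t=1 v=1: → [0,10); WM=−∞
i=1 t=8 v=7: → [7,17),[0,10); WM=6
i=2 t=15 v=7: → [14,24),[7,17); WM=6
i=3 t=26 v=6: → [21,31); WM=24; [0,10) fires=8 [7,17) fires=14 [14,24) fires=7
i=4 t=31 v=5: → [28,38); WM=24
i=5 t=7 v=3: DROP (t<24-0); WM=29
i=6 t=15 v=8: DROP (t<29-0); WM=29
i=7 t=32 v=7: → [28,38); WM=30
i=8 t=25 v=1: DROP (t<30-0); WM=30
i=9 t=17 v=7: DROP (t<30-0); WM=30
i=10 t=37 v=1: → [35,45),[28,38); WM=30
i=11 t=28 v=7: DROP (t<30-0); WM=35; [21,31) fires=6
i=12 t=44 v=2: → [42,52),[35,45); WM=35
i=13 t=46 v=7: → [42,52); WM=44; [28,38) fires=13
i=14 t=40 v=9: DROP (t<44-0); WM=44
i=15 t=47 v=7: → [42,52); WM=45; [35,45) fires=3
i=16 t=36 v=5: DROP (t<45-0); WM=45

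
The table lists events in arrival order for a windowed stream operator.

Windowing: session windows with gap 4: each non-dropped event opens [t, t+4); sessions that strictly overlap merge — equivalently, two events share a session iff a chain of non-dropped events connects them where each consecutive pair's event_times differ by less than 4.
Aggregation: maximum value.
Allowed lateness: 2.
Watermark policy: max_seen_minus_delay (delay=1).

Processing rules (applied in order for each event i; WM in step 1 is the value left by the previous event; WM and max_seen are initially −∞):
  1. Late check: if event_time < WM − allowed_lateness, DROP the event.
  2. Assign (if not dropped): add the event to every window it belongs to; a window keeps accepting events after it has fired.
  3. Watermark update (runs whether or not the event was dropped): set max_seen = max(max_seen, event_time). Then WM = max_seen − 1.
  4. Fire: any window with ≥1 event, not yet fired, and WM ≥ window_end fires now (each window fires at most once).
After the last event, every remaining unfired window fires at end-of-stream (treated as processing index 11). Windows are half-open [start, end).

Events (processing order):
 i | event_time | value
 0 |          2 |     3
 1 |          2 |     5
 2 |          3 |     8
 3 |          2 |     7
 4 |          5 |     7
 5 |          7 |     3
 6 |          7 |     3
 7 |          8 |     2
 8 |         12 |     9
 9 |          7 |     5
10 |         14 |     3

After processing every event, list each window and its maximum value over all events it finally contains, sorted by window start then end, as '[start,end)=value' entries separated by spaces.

[2,12)=8 [12,18)=9

i=0 t=2 v=3: → [2,6); WM=1
i=1 t=2 v=5: → [2,6); WM=1
i=2 t=3 v=8: → [2,7); WM=2
i=3 t=2 v=7: → [2,7); WM=2
i=4 t=5 v=7: → [2,9); WM=4
i=5 t=7 v=3: → [2,11); WM=6
i=6 t=7 v=3: → [2,11); WM=6
i=7 t=8 v=2: → [2,12); WM=7
i=8 t=12 v=9: → [12,16); WM=11
i=9 t=7 v=5: DROP (t<11-2); WM=11
i=10 t=14 v=3: → [12,18); WM=13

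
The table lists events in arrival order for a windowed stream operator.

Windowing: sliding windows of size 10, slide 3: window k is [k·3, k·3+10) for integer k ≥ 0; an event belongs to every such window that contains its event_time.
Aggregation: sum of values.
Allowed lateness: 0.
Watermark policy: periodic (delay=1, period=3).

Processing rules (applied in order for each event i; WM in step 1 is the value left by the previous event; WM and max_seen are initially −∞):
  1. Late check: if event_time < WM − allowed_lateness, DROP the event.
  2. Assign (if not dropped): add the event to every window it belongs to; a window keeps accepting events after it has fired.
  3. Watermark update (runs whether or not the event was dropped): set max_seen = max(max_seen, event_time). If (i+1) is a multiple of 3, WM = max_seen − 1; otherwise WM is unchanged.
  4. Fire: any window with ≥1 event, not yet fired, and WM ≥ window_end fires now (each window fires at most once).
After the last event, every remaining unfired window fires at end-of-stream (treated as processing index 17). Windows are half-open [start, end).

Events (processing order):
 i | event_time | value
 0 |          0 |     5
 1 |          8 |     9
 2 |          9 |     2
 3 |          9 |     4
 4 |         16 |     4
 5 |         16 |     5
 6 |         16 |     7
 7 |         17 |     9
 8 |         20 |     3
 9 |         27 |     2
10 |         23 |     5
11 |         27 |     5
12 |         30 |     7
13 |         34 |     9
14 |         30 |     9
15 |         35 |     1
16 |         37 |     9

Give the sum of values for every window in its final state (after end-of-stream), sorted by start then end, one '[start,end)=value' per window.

[0,10)=20 [3,13)=15 [6,16)=15 [9,19)=31 [12,22)=28 [15,25)=33 [18,28)=15 [21,31)=28 [24,34)=23 [27,37)=33 [30,40)=35 [33,43)=19 [36,46)=9

i=0 t=0 v=5: → [0,10); WM=−∞
i=1 t=8 v=9: → [6,16),[3,13),[0,10); WM=−∞
i=2 t=9 v=2: → [9,19),[6,16),[3,13),[0,10); WM=8
i=3 t=9 v=4: → [9,19),[6,16),[3,13),[0,10); WM=8
i=4 t=16 v=4: → [15,25),[12,22),[9,19); WM=8
i=5 t=16 v=5: → [15,25),[12,22),[9,19); WM=15; [0,10) fires=20 [3,13) fires=15
i=6 t=16 v=7: → [15,25),[12,22),[9,19); WM=15
i=7 t=17 v=9: → [15,25),[12,22),[9,19); WM=15
i=8 t=20 v=3: → [18,28),[15,25),[12,22); WM=19; [6,16) fires=15 [9,19) fires=31
i=9 t=27 v=2: → [27,37),[24,34),[21,31),[18,28); WM=19
i=10 t=23 v=5: → [21,31),[18,28),[15,25); WM=19
i=11 t=27 v=5: → [27,37),[24,34),[21,31),[18,28); WM=26; [12,22) fires=28 [15,25) fires=33
i=12 t=30 v=7: → [30,40),[27,37),[24,34),[21,31); WM=26
i=13 t=34 v=9: → [33,43),[30,40),[27,37); WM=26
i=14 t=30 v=9: → [30,40),[27,37),[24,34),[21,31); WM=33; [18,28) fires=15 [21,31) fires=28
i=15 t=35 v=1: → [33,43),[30,40),[27,37); WM=33
i=16 t=37 v=9: → [36,46),[33,43),[30,40); WM=33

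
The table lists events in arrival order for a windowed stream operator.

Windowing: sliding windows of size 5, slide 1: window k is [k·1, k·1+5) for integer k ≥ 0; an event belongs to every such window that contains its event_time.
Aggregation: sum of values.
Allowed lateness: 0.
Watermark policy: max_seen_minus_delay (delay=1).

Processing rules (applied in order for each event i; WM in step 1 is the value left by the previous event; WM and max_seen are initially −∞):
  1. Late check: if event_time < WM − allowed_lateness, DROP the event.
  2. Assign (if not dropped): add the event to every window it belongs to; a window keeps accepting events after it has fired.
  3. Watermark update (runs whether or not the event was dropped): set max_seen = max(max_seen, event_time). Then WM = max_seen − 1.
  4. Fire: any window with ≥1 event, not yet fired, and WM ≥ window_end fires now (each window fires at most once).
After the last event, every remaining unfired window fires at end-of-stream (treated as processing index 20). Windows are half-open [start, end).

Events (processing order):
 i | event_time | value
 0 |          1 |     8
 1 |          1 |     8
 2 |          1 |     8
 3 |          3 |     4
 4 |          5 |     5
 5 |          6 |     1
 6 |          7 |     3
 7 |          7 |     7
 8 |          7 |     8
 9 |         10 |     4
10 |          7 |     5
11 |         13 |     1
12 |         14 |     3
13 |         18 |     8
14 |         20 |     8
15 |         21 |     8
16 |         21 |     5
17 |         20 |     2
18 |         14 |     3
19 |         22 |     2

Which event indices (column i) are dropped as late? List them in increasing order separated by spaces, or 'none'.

10 18

i=0 t=1 v=8: → [1,6),[0,5); WM=0
i=1 t=1 v=8: → [1,6),[0,5); WM=0
i=2 t=1 v=8: → [1,6),[0,5); WM=0
i=3 t=3 v=4: → [3,8),[2,7),[1,6),[0,5); WM=2
i=4 t=5 v=5: → [5,10),[4,9),[3,8),[2,7),[1,6); WM=4
i=5 t=6 v=1: → [6,11),[5,10),[4,9),[3,8),[2,7); WM=5; [0,5) fires=28
i=6 t=7 v=3: → [7,12),[6,11),[5,10),[4,9),[3,8); WM=6; [1,6) fires=33
i=7 t=7 v=7: → [7,12),[6,11),[5,10),[4,9),[3,8); WM=6
i=8 t=7 v=8: → [7,12),[6,11),[5,10),[4,9),[3,8); WM=6
i=9 t=10 v=4: → [10,15),[9,14),[8,13),[7,12),[6,11); WM=9; [2,7) fires=10 [3,8) fires=28 [4,9) fires=24
i=10 t=7 v=5: DROP (t<9-0); WM=9
i=11 t=13 v=1: → [13,18),[12,17),[11,16),[10,15),[9,14); WM=12; [5,10) fires=24 [6,11) fires=23 [7,12) fires=22
i=12 t=14 v=3: → [14,19),[13,18),[12,17),[11,16),[10,15); WM=13; [8,13) fires=4
i=13 t=18 v=8: → [18,23),[17,22),[16,21),[15,20),[14,19); WM=17; [9,14) fires=5 [10,15) fires=8 [11,16) fires=4 [12,17) fires=4
i=14 t=20 v=8: → [20,25),[19,24),[18,23),[17,22),[16,21); WM=19; [13,18) fires=4 [14,19) fires=11
i=15 t=21 v=8: → [21,26),[20,25),[19,24),[18,23),[17,22); WM=20; [15,20) fires=8
i=16 t=21 v=5: → [21,26),[20,25),[19,24),[18,23),[17,22); WM=20
i=17 t=20 v=2: → [20,25),[19,24),[18,23),[17,22),[16,21); WM=20
i=18 t=14 v=3: DROP (t<20-0); WM=20
i=19 t=22 v=2: → [22,27),[21,26),[20,25),[19,24),[18,23); WM=21; [16,21) fires=18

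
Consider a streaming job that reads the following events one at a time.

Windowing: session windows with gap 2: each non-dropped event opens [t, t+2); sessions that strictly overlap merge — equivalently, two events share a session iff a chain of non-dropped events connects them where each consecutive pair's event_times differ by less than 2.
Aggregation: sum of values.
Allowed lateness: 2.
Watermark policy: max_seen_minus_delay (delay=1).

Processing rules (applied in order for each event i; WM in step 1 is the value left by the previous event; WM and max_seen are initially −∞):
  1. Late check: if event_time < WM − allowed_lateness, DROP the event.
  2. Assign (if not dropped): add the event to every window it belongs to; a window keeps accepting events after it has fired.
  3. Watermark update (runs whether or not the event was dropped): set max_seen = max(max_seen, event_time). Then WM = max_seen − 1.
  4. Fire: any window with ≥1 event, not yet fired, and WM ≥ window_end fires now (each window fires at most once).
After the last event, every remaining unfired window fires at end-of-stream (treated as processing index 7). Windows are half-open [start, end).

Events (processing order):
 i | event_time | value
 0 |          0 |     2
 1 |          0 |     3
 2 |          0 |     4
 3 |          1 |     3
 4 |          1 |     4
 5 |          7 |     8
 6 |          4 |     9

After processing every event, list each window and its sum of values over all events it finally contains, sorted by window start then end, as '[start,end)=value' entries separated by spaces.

i=0 t=0 v=2: → [0,2); WM=-1
i=1 t=0 v=3: → [0,2); WM=-1
i=2 t=0 v=4: → [0,2); WM=-1
i=3 t=1 v=3: → [0,3); WM=0
i=4 t=1 v=4: → [0,3); WM=0
i=5 t=7 v=8: → [7,9); WM=6
i=6 t=4 v=9: → [4,6); WM=6

[0,3)=16 [4,6)=9 [7,9)=8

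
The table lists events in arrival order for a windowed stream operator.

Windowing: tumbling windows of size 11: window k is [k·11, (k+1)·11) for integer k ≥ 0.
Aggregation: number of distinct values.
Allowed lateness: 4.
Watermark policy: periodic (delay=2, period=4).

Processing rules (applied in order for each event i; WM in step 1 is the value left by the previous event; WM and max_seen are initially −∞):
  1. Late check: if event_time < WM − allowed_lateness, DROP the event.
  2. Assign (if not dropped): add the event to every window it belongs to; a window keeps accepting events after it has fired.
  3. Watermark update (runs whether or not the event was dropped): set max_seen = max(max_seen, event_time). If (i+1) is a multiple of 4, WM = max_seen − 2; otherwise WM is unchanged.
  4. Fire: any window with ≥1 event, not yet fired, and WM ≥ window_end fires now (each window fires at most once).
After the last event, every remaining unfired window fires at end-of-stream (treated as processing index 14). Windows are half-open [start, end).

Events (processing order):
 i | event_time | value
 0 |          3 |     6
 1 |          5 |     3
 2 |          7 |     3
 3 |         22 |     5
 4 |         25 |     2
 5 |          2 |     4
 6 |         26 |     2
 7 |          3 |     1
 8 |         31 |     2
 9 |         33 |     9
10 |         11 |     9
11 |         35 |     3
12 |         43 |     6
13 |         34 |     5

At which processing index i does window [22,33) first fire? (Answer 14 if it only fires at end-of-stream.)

11

i=0 t=3 v=6: → [0,11); WM=−∞
i=1 t=5 v=3: → [0,11); WM=−∞
i=2 t=7 v=3: → [0,11); WM=−∞
i=3 t=22 v=5: → [22,33); WM=20; [0,11) fires=2
i=4 t=25 v=2: → [22,33); WM=20
i=5 t=2 v=4: DROP (t<20-4); WM=20
i=6 t=26 v=2: → [22,33); WM=20
i=7 t=3 v=1: DROP (t<20-4); WM=24
i=8 t=31 v=2: → [22,33); WM=24
i=9 t=33 v=9: → [33,44); WM=24
i=10 t=11 v=9: DROP (t<24-4); WM=24
i=11 t=35 v=3: → [33,44); WM=33; [22,33) fires=2
i=12 t=43 v=6: → [33,44); WM=33
i=13 t=34 v=5: → [33,44); WM=33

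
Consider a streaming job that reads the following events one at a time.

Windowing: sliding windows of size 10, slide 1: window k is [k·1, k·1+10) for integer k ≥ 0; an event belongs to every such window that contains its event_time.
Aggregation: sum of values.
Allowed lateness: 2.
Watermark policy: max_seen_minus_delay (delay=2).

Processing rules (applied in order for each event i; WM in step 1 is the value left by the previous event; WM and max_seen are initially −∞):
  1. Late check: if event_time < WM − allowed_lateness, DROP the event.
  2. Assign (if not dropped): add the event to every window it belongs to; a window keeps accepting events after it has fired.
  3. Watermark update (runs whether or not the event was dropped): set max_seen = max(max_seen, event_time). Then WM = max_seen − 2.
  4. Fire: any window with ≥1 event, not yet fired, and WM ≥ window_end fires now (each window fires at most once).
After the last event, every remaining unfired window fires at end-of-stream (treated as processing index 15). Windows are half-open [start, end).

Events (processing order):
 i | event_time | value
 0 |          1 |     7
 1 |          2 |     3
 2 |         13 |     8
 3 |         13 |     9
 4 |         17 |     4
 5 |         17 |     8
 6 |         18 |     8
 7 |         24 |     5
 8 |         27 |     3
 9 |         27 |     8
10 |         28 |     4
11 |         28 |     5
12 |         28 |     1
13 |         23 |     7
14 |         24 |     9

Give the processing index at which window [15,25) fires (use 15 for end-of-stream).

i=0 t=1 v=7: → [1,11),[0,10); WM=-1
i=1 t=2 v=3: → [2,12),[1,11),[0,10); WM=0
i=2 t=13 v=8: → [13,23),[12,22),[11,21),[10,20),[9,19),[8,18),[7,17),[6,16),[5,15),[4,14); WM=11; [0,10) fires=10 [1,11) fires=10
i=3 t=13 v=9: → [13,23),[12,22),[11,21),[10,20),[9,19),[8,18),[7,17),[6,16),[5,15),[4,14); WM=11
i=4 t=17 v=4: → [17,27),[16,26),[15,25),[14,24),[13,23),[12,22),[11,21),[10,20),[9,19),[8,18); WM=15; [2,12) fires=3 [4,14) fires=17 [5,15) fires=17
i=5 t=17 v=8: → [17,27),[16,26),[15,25),[14,24),[13,23),[12,22),[11,21),[10,20),[9,19),[8,18); WM=15
i=6 t=18 v=8: → [18,28),[17,27),[16,26),[15,25),[14,24),[13,23),[12,22),[11,21),[10,20),[9,19); WM=16; [6,16) fires=17
i=7 t=24 v=5: → [24,34),[23,33),[22,32),[21,31),[20,30),[19,29),[18,28),[17,27),[16,26),[15,25); WM=22; [7,17) fires=17 [8,18) fires=29 [9,19) fires=37 [10,20) fires=37 [11,21) fires=37 [12,22) fires=37
i=8 t=27 v=3: → [27,37),[26,36),[25,35),[24,34),[23,33),[22,32),[21,31),[20,30),[19,29),[18,28); WM=25; [13,23) fires=37 [14,24) fires=20 [15,25) fires=25
i=9 t=27 v=8: → [27,37),[26,36),[25,35),[24,34),[23,33),[22,32),[21,31),[20,30),[19,29),[18,28); WM=25
i=10 t=28 v=4: → [28,38),[27,37),[26,36),[25,35),[24,34),[23,33),[22,32),[21,31),[20,30),[19,29); WM=26; [16,26) fires=25
i=11 t=28 v=5: → [28,38),[27,37),[26,36),[25,35),[24,34),[23,33),[22,32),[21,31),[20,30),[19,29); WM=26
i=12 t=28 v=1: → [28,38),[27,37),[26,36),[25,35),[24,34),[23,33),[22,32),[21,31),[20,30),[19,29); WM=26
i=13 t=23 v=7: DROP (t<26-2); WM=26
i=14 t=24 v=9: → [24,34),[23,33),[22,32),[21,31),[20,30),[19,29),[18,28),[17,27),[16,26),[15,25); WM=26

8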